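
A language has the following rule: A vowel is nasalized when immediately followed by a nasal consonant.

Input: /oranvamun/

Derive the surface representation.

/a/ before nasal /n/ → [ã]
/a/ before nasal /m/ → [ã]
/u/ before nasal /n/ → [ũ]

[orãnvãmũn]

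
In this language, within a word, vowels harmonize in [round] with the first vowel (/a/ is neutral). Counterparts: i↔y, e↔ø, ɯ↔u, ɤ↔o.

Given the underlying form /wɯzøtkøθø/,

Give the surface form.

/ø/ harmonizes with /ɯ/ ([-round]) → [e]
/ø/ harmonizes with /ɯ/ ([-round]) → [e]
/ø/ harmonizes with /ɯ/ ([-round]) → [e]

[wɯzetkeθe]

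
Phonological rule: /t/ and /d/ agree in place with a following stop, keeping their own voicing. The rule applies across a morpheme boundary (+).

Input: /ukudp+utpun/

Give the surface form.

/d/ before /p/ (labial) → [b]
/t/ before /p/ (labial) → [p]

[ukubp+uppun]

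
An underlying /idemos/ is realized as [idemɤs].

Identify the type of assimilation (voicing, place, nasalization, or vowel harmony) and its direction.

vowel harmony, progressive

/o/→[ɤ].
Vowels agree with the first vowel, so the harmony is progressive.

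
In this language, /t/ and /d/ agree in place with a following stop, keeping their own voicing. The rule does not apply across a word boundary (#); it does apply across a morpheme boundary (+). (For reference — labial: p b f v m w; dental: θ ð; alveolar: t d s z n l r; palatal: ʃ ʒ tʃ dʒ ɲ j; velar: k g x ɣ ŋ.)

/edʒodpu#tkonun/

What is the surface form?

/d/ before /p/ (labial) → [b]
/t/ before /k/ (velar) → [k]

[edʒobpu#kkonun]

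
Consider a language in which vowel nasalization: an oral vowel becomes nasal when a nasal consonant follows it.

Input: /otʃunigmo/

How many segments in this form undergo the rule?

1

/u/ before nasal /n/ → [ũ]
1 segment changes.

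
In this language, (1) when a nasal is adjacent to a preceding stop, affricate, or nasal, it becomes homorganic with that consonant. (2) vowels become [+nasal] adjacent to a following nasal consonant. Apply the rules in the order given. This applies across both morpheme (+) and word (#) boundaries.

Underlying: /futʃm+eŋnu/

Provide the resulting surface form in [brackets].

[futʃɲ+ẽŋŋu]

Rule 1: /m/ after /tʃ/ (palatal) → [ɲ]
Rule 1: /n/ after /ŋ/ (velar) → [ŋ]
After rule 1: futʃɲ+eŋŋu
Rule 2: /e/ before nasal /ŋ/ → [ẽ]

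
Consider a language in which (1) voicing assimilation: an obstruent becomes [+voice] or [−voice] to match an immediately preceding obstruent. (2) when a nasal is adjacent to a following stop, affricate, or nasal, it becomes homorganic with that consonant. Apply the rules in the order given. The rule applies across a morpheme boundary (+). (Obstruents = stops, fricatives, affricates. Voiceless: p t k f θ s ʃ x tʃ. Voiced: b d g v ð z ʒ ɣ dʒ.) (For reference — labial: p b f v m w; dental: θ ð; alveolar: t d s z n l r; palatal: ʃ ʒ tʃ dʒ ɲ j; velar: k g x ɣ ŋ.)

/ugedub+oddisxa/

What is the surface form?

Rule 1: no segment meets the rule's conditions; no change.
After rule 1: ugedub+oddisxa
Rule 2: no segment meets the rule's conditions; no change.

[ugedub+oddisxa]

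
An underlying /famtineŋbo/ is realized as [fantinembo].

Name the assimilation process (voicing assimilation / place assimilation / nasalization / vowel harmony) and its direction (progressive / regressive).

place assimilation, regressive

/m/→[n] /ŋ/→[m].
Each target copies a feature from the following segment, so the direction is regressive.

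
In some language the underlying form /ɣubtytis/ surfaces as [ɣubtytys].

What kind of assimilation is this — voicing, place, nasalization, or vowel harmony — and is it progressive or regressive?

vowel harmony, progressive

/i/→[y].
Vowels agree with the first vowel, so the harmony is progressive.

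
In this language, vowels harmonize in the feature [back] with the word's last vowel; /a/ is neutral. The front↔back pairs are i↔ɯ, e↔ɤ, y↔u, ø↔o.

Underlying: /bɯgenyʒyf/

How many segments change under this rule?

1

/ɯ/ harmonizes with /y/ ([-back]) → [i]
1 segment changes.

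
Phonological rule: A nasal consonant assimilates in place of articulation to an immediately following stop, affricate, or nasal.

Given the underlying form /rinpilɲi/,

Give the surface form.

/n/ before /p/ (labial) → [m]

[rimpilɲi]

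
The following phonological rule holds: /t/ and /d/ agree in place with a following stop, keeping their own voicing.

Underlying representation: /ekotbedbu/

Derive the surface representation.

[ekopbebbu]

/t/ before /b/ (labial) → [p]
/d/ before /b/ (labial) → [b]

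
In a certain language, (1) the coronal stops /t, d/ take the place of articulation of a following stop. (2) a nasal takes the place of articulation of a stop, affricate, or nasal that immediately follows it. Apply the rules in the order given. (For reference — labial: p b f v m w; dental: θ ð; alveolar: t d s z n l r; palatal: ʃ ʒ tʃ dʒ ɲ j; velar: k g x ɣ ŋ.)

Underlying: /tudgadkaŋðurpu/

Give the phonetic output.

Rule 1: /d/ before /g/ (velar) → [g]
Rule 1: /d/ before /k/ (velar) → [g]
After rule 1: tuggagkaŋðurpu
Rule 2: no segment meets the rule's conditions; no change.

[tuggagkaŋðurpu]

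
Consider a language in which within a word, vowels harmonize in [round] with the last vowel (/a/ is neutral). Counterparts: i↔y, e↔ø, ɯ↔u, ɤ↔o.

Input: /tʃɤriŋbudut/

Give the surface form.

[tʃoryŋbudut]

/ɤ/ harmonizes with /u/ ([+round]) → [o]
/i/ harmonizes with /u/ ([+round]) → [y]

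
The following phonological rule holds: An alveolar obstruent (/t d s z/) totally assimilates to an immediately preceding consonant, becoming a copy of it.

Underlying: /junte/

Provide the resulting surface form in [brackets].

/t/ after /n/ → [n] (total assimilation)

[junne]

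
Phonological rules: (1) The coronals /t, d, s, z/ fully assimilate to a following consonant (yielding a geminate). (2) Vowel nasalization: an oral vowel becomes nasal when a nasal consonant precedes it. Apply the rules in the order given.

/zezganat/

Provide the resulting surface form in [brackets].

Rule 1: /z/ before /g/ → [g] (total assimilation)
After rule 1: zegganat
Rule 2: /a/ after nasal /n/ → [ã]

[zegganãt]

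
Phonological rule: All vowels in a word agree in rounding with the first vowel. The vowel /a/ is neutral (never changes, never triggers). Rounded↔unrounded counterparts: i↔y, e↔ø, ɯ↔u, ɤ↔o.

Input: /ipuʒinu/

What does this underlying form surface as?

/u/ harmonizes with /i/ ([-round]) → [ɯ]
/u/ harmonizes with /i/ ([-round]) → [ɯ]

[ipɯʒinɯ]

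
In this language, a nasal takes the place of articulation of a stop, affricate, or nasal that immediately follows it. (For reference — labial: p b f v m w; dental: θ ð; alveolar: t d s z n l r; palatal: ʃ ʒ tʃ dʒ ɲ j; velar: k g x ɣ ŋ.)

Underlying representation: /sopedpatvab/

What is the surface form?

no segment meets the rule's conditions; no change.

[sopedpatvab]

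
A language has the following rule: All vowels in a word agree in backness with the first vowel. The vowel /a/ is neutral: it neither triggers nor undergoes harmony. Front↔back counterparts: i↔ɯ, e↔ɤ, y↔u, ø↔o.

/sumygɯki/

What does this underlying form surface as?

/y/ harmonizes with /u/ ([+back]) → [u]
/i/ harmonizes with /u/ ([+back]) → [ɯ]

[sumugɯkɯ]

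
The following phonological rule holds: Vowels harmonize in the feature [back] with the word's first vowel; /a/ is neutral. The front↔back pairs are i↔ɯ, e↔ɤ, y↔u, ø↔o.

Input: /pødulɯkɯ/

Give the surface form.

/u/ harmonizes with /ø/ ([-back]) → [y]
/ɯ/ harmonizes with /ø/ ([-back]) → [i]
/ɯ/ harmonizes with /ø/ ([-back]) → [i]

[pødyliki]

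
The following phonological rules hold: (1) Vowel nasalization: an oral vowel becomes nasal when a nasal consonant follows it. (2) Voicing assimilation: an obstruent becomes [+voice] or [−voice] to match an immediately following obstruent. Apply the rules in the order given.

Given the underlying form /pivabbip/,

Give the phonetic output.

[pivabbip]

Rule 1: no segment meets the rule's conditions; no change.
After rule 1: pivabbip
Rule 2: no segment meets the rule's conditions; no change.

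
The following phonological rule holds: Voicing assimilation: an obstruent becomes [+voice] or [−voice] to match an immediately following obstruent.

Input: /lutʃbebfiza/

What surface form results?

[ludʒbepfiza]

/tʃ/ before /b/ (voiced) → [dʒ]
/b/ before /f/ (voiceless) → [p]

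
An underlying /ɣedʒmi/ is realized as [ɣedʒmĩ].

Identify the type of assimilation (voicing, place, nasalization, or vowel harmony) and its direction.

nasalization, progressive

/i/→[ĩ].
Each target copies a feature from the preceding segment, so the direction is progressive.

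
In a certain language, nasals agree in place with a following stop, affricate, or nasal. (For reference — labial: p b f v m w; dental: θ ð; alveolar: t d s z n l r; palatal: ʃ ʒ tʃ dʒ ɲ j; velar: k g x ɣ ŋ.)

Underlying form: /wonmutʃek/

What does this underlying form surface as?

/n/ before /m/ (labial) → [m]

[wommutʃek]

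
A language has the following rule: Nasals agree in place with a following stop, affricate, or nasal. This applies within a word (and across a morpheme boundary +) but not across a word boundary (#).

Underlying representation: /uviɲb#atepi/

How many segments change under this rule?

1

/ɲ/ before /b/ (labial) → [m]
1 segment changes.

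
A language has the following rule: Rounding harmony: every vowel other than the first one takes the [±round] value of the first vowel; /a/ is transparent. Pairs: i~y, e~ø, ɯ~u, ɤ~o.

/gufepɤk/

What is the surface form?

[guføpok]

/e/ harmonizes with /u/ ([+round]) → [ø]
/ɤ/ harmonizes with /u/ ([+round]) → [o]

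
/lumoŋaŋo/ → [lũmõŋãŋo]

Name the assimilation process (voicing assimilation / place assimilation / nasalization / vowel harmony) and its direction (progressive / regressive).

nasalization, regressive

/u/→[ũ] /o/→[õ] /a/→[ã].
Each target copies a feature from the following segment, so the direction is regressive.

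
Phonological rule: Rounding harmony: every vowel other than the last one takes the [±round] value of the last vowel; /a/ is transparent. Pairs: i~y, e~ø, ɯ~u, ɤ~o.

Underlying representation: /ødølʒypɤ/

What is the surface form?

[edelʒipɤ]

/ø/ harmonizes with /ɤ/ ([-round]) → [e]
/ø/ harmonizes with /ɤ/ ([-round]) → [e]
/y/ harmonizes with /ɤ/ ([-round]) → [i]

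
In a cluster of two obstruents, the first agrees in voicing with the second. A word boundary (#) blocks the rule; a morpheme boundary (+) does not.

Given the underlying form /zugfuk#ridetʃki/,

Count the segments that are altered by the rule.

/g/ before /f/ (voiceless) → [k]
1 segment changes.

1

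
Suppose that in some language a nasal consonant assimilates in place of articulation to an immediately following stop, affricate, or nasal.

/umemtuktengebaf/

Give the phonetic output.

[umentukteŋgebaf]

/m/ before /t/ (alveolar) → [n]
/n/ before /g/ (velar) → [ŋ]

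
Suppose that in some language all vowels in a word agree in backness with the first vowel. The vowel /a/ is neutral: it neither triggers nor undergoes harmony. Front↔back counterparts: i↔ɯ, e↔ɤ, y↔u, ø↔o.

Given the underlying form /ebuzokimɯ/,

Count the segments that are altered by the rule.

/u/ harmonizes with /e/ ([-back]) → [y]
/o/ harmonizes with /e/ ([-back]) → [ø]
/ɯ/ harmonizes with /e/ ([-back]) → [i]
3 segments change.

3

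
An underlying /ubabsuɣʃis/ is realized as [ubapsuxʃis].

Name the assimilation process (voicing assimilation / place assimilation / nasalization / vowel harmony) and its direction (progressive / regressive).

voicing assimilation, regressive

/b/→[p] /ɣ/→[x].
Each target copies a feature from the following segment, so the direction is regressive.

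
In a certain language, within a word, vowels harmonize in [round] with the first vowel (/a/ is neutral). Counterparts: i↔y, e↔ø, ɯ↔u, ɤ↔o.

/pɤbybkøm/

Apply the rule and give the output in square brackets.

[pɤbibkem]

/y/ harmonizes with /ɤ/ ([-round]) → [i]
/ø/ harmonizes with /ɤ/ ([-round]) → [e]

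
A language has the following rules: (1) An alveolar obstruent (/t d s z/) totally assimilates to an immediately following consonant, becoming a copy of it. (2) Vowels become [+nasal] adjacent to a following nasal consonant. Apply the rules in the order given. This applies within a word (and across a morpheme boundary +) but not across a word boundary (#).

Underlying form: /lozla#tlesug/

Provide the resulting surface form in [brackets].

Rule 1: /z/ before /l/ → [l] (total assimilation)
Rule 1: /t/ before /l/ → [l] (total assimilation)
After rule 1: lolla#llesug
Rule 2: no segment meets the rule's conditions; no change.

[lolla#llesug]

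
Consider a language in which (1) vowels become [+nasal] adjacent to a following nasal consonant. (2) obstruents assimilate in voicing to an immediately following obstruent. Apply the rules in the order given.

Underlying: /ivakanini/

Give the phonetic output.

Rule 1: /a/ before nasal /n/ → [ã]
Rule 1: /i/ before nasal /n/ → [ĩ]
After rule 1: ivakãnĩni
Rule 2: no segment meets the rule's conditions; no change.

[ivakãnĩni]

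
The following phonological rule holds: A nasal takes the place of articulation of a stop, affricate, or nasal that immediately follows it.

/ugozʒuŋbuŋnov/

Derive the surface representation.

[ugozʒumbunnov]

/ŋ/ before /b/ (labial) → [m]
/ŋ/ before /n/ (alveolar) → [n]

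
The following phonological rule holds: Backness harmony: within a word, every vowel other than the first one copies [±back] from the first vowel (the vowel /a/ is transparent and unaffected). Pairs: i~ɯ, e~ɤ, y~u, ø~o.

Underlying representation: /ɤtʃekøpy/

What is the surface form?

/e/ harmonizes with /ɤ/ ([+back]) → [ɤ]
/ø/ harmonizes with /ɤ/ ([+back]) → [o]
/y/ harmonizes with /ɤ/ ([+back]) → [u]

[ɤtʃɤkopu]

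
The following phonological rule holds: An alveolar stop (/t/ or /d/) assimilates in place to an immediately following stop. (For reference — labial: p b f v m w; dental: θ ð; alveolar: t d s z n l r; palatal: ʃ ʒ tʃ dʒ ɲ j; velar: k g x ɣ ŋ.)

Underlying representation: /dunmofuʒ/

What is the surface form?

[dunmofuʒ]

no segment meets the rule's conditions; no change.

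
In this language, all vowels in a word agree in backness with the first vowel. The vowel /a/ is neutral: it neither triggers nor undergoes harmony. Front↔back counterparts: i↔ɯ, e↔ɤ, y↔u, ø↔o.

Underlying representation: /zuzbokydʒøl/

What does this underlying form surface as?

[zuzbokudʒol]

/y/ harmonizes with /u/ ([+back]) → [u]
/ø/ harmonizes with /u/ ([+back]) → [o]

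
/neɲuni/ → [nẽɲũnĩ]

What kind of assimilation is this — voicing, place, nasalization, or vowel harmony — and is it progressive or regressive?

/e/→[ẽ] /u/→[ũ] /i/→[ĩ].
Each target copies a feature from the preceding segment, so the direction is progressive.

nasalization, progressive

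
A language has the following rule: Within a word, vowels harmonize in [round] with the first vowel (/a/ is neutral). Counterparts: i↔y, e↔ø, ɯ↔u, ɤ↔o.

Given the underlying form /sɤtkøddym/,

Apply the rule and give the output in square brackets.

/ø/ harmonizes with /ɤ/ ([-round]) → [e]
/y/ harmonizes with /ɤ/ ([-round]) → [i]

[sɤtkeddim]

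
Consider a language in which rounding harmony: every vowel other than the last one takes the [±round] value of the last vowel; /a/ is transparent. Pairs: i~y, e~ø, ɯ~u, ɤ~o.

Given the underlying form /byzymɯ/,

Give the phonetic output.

[bizimɯ]

/y/ harmonizes with /ɯ/ ([-round]) → [i]
/y/ harmonizes with /ɯ/ ([-round]) → [i]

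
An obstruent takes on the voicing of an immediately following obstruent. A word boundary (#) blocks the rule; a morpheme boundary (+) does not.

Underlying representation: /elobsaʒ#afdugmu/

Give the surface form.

/b/ before /s/ (voiceless) → [p]
/f/ before /d/ (voiced) → [v]

[elopsaʒ#avdugmu]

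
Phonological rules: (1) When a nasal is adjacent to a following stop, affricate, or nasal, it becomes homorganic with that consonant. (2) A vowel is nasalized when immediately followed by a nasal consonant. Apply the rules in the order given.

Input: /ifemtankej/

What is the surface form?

[ifẽntãŋkej]

Rule 1: /m/ before /t/ (alveolar) → [n]
Rule 1: /n/ before /k/ (velar) → [ŋ]
After rule 1: ifentaŋkej
Rule 2: /e/ before nasal /n/ → [ẽ]
Rule 2: /a/ before nasal /ŋ/ → [ã]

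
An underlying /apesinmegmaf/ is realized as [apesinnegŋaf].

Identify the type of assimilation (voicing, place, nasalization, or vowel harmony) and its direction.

/m/→[n] /m/→[ŋ].
Each target copies a feature from the preceding segment, so the direction is progressive.

place assimilation, progressive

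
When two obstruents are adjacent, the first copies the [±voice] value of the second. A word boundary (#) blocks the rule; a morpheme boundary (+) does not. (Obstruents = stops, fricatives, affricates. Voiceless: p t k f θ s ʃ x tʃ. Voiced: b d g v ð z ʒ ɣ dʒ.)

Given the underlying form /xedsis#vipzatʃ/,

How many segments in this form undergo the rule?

/d/ before /s/ (voiceless) → [t]
/p/ before /z/ (voiced) → [b]
2 segments change.

2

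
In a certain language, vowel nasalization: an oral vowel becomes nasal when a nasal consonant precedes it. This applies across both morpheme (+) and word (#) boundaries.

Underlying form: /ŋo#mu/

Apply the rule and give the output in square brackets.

/o/ after nasal /ŋ/ → [õ]
/u/ after nasal /m/ → [ũ]

[ŋõ#mũ]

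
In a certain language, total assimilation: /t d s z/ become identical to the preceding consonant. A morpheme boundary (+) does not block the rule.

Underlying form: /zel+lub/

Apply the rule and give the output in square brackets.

no segment meets the rule's conditions; no change.

[zel+lub]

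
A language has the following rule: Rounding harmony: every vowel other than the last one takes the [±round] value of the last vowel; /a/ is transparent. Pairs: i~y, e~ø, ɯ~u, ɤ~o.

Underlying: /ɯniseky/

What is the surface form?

[unysøky]

/ɯ/ harmonizes with /y/ ([+round]) → [u]
/i/ harmonizes with /y/ ([+round]) → [y]
/e/ harmonizes with /y/ ([+round]) → [ø]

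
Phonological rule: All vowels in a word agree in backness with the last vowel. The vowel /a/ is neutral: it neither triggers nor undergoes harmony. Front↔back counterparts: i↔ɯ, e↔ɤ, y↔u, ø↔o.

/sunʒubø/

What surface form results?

/u/ harmonizes with /ø/ ([-back]) → [y]
/u/ harmonizes with /ø/ ([-back]) → [y]

[synʒybø]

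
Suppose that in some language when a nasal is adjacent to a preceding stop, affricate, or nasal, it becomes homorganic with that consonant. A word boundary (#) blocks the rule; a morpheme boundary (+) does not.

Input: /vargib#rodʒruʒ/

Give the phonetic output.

no segment meets the rule's conditions; no change.

[vargib#rodʒruʒ]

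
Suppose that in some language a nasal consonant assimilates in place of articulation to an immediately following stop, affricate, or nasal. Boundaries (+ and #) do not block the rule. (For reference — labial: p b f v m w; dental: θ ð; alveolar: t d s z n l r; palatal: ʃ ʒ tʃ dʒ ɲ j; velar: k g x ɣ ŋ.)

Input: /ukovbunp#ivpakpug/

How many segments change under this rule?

/n/ before /p/ (labial) → [m]
1 segment changes.

1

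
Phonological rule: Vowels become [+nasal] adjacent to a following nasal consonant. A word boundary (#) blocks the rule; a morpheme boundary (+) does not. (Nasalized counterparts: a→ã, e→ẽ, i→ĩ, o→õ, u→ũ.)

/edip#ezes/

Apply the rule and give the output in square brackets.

[edip#ezes]

no segment meets the rule's conditions; no change.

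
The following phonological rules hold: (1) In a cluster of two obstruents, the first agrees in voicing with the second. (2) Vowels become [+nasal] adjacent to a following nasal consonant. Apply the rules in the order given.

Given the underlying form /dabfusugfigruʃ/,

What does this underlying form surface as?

[dapfusukfigruʃ]

Rule 1: /b/ before /f/ (voiceless) → [p]
Rule 1: /g/ before /f/ (voiceless) → [k]
After rule 1: dapfusukfigruʃ
Rule 2: no segment meets the rule's conditions; no change.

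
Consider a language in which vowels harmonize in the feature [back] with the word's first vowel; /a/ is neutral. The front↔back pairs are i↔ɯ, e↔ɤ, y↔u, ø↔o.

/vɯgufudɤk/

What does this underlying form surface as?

[vɯgufudɤk]

no segment meets the rule's conditions; no change.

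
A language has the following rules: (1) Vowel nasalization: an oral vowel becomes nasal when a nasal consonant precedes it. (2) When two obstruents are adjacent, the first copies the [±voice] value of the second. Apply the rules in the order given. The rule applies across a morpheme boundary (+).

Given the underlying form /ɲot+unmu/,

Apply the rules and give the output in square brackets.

[ɲõt+unmũ]

Rule 1: /o/ after nasal /ɲ/ → [õ]
Rule 1: /u/ after nasal /m/ → [ũ]
After rule 1: ɲõt+unmũ
Rule 2: no segment meets the rule's conditions; no change.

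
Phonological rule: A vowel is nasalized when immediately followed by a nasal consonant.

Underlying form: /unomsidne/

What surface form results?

/u/ before nasal /n/ → [ũ]
/o/ before nasal /m/ → [õ]

[ũnõmsidne]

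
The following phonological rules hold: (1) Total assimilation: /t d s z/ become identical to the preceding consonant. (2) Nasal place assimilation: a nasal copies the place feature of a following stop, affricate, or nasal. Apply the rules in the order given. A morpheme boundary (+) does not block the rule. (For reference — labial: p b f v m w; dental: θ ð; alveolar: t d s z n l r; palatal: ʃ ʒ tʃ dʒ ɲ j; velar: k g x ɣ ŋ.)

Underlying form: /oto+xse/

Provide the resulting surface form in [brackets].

[oto+xxe]

Rule 1: /s/ after /x/ → [x] (total assimilation)
After rule 1: oto+xxe
Rule 2: no segment meets the rule's conditions; no change.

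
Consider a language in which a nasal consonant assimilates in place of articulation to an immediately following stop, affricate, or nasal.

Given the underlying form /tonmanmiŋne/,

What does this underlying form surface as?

[tommamminne]

/n/ before /m/ (labial) → [m]
/n/ before /m/ (labial) → [m]
/ŋ/ before /n/ (alveolar) → [n]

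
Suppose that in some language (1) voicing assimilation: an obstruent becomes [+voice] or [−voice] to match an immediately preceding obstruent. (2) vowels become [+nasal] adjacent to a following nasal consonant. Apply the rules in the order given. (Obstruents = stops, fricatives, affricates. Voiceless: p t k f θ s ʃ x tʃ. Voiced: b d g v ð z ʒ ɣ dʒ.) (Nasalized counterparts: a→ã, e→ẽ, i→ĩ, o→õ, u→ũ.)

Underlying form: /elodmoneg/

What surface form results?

[elodmõneg]

Rule 1: no segment meets the rule's conditions; no change.
After rule 1: elodmoneg
Rule 2: /o/ before nasal /n/ → [õ]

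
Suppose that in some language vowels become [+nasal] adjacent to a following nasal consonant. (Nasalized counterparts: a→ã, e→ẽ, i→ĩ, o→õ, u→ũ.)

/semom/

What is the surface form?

/e/ before nasal /m/ → [ẽ]
/o/ before nasal /m/ → [õ]

[sẽmõm]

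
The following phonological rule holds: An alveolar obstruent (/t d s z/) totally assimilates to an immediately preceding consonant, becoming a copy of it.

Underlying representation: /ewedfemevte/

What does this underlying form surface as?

[ewedfemevve]

/t/ after /v/ → [v] (total assimilation)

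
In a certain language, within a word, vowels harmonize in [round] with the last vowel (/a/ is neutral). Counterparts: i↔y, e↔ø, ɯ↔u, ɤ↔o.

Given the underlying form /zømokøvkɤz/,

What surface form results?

/ø/ harmonizes with /ɤ/ ([-round]) → [e]
/o/ harmonizes with /ɤ/ ([-round]) → [ɤ]
/ø/ harmonizes with /ɤ/ ([-round]) → [e]

[zemɤkevkɤz]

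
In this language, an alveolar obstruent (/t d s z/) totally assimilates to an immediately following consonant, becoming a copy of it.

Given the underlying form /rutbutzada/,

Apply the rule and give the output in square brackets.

/t/ before /b/ → [b] (total assimilation)
/t/ before /z/ → [z] (total assimilation)

[rubbuzzada]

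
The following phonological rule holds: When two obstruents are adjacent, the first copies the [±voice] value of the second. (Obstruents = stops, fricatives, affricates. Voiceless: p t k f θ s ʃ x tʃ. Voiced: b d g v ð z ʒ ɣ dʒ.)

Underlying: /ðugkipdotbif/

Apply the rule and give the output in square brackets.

/g/ before /k/ (voiceless) → [k]
/p/ before /d/ (voiced) → [b]
/t/ before /b/ (voiced) → [d]

[ðukkibdodbif]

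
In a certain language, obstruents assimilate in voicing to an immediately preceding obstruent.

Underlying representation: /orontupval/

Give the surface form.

[orontupfal]

/v/ after /p/ (voiceless) → [f]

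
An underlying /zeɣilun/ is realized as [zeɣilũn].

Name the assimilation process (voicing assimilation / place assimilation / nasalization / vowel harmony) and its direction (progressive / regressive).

/u/→[ũ].
Each target copies a feature from the following segment, so the direction is regressive.

nasalization, regressive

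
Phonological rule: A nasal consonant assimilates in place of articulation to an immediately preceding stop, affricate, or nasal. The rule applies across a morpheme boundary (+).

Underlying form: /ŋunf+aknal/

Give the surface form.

/n/ after /k/ (velar) → [ŋ]

[ŋunf+akŋal]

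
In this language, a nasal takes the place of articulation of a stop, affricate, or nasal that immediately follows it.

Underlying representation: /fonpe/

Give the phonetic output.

/n/ before /p/ (labial) → [m]

[fompe]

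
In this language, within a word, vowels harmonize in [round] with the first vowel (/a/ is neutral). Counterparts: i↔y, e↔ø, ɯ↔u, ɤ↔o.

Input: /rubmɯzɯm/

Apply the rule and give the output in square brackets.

[rubmuzum]

/ɯ/ harmonizes with /u/ ([+round]) → [u]
/ɯ/ harmonizes with /u/ ([+round]) → [u]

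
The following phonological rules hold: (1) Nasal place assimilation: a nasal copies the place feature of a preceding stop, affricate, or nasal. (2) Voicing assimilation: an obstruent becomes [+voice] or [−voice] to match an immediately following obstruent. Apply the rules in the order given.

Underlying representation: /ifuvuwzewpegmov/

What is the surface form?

Rule 1: /m/ after /g/ (velar) → [ŋ]
After rule 1: ifuvuwzewpegŋov
Rule 2: no segment meets the rule's conditions; no change.

[ifuvuwzewpegŋov]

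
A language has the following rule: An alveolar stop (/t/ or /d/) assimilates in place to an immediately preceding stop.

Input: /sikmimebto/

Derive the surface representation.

/t/ after /b/ (labial) → [p]

[sikmimebpo]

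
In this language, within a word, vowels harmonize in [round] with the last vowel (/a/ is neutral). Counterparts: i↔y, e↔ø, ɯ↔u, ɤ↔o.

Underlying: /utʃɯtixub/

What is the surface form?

[utʃutyxub]

/ɯ/ harmonizes with /u/ ([+round]) → [u]
/i/ harmonizes with /u/ ([+round]) → [y]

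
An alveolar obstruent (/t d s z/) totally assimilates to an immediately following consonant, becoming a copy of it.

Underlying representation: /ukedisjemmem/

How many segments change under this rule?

/s/ before /j/ → [j] (total assimilation)
1 segment changes.

1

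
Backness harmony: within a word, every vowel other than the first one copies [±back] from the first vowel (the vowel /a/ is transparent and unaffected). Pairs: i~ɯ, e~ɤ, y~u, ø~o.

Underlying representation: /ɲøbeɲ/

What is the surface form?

no segment meets the rule's conditions; no change.

[ɲøbeɲ]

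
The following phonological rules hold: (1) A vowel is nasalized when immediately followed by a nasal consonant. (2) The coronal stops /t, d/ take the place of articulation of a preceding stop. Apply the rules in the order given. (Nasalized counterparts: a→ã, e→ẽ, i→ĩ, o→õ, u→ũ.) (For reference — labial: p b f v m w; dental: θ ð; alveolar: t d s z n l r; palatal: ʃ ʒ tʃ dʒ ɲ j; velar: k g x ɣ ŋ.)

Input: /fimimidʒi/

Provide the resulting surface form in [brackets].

Rule 1: /i/ before nasal /m/ → [ĩ]
Rule 1: /i/ before nasal /m/ → [ĩ]
After rule 1: fĩmĩmidʒi
Rule 2: no segment meets the rule's conditions; no change.

[fĩmĩmidʒi]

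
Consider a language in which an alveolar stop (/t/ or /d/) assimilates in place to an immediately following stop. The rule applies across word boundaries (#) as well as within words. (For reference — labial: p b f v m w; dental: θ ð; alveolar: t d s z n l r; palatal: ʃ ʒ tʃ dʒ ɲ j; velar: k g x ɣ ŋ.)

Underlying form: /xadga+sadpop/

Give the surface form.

[xagga+sabpop]

/d/ before /g/ (velar) → [g]
/d/ before /p/ (labial) → [b]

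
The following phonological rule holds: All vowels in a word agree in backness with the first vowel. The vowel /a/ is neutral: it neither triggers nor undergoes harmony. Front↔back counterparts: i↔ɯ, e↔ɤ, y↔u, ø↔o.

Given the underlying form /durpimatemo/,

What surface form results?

/i/ harmonizes with /u/ ([+back]) → [ɯ]
/e/ harmonizes with /u/ ([+back]) → [ɤ]

[durpɯmatɤmo]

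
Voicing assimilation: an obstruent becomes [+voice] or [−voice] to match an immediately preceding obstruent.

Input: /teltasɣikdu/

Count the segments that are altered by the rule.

/ɣ/ after /s/ (voiceless) → [x]
/d/ after /k/ (voiceless) → [t]
2 segments change.

2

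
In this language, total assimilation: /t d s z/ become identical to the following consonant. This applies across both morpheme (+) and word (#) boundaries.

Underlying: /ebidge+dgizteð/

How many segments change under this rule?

/d/ before /g/ → [g] (total assimilation)
/d/ before /g/ → [g] (total assimilation)
/z/ before /t/ → [t] (total assimilation)
3 segments change.

3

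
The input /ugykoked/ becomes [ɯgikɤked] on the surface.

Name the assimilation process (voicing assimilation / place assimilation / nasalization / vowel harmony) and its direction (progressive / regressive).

/u/→[ɯ] /y/→[i] /o/→[ɤ].
Vowels agree with the last vowel, so the harmony is regressive.

vowel harmony, regressive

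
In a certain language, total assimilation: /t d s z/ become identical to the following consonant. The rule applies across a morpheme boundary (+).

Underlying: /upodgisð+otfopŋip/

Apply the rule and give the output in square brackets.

/d/ before /g/ → [g] (total assimilation)
/s/ before /ð/ → [ð] (total assimilation)
/t/ before /f/ → [f] (total assimilation)

[upoggiðð+offopŋip]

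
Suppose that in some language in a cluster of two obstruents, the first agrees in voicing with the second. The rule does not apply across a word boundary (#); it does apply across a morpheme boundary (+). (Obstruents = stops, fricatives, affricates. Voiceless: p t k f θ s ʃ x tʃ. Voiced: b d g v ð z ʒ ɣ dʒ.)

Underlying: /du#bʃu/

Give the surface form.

[du#pʃu]

/b/ before /ʃ/ (voiceless) → [p]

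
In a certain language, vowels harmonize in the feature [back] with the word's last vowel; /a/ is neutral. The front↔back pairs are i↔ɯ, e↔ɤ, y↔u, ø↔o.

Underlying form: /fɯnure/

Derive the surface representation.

/ɯ/ harmonizes with /e/ ([-back]) → [i]
/u/ harmonizes with /e/ ([-back]) → [y]

[finyre]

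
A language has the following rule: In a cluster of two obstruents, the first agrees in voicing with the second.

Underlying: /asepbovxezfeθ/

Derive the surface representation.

[asebbofxesfeθ]

/p/ before /b/ (voiced) → [b]
/v/ before /x/ (voiceless) → [f]
/z/ before /f/ (voiceless) → [s]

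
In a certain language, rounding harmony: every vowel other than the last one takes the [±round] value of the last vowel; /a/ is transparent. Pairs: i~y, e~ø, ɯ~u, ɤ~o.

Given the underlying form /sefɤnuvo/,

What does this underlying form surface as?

/e/ harmonizes with /o/ ([+round]) → [ø]
/ɤ/ harmonizes with /o/ ([+round]) → [o]

[søfonuvo]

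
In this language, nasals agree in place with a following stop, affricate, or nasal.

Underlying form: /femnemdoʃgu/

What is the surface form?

[fennendoʃgu]

/m/ before /n/ (alveolar) → [n]
/m/ before /d/ (alveolar) → [n]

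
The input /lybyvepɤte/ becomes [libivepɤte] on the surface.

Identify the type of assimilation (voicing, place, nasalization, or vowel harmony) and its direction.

vowel harmony, regressive

/y/→[i] /y/→[i].
Vowels agree with the last vowel, so the harmony is regressive.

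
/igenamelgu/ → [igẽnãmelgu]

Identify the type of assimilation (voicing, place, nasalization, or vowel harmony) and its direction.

/e/→[ẽ] /a/→[ã].
Each target copies a feature from the following segment, so the direction is regressive.

nasalization, regressive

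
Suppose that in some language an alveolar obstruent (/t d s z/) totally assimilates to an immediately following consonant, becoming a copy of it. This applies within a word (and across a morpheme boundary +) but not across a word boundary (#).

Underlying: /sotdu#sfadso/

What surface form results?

[soddu#ffasso]

/t/ before /d/ → [d] (total assimilation)
/s/ before /f/ → [f] (total assimilation)
/d/ before /s/ → [s] (total assimilation)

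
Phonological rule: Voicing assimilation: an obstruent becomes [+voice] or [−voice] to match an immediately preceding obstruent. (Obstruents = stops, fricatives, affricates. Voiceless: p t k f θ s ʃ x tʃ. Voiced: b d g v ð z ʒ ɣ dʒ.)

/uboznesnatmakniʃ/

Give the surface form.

[uboznesnatmakniʃ]

no segment meets the rule's conditions; no change.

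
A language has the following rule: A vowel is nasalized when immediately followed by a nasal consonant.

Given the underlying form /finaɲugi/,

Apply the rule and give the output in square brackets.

[fĩnãɲugi]

/i/ before nasal /n/ → [ĩ]
/a/ before nasal /ɲ/ → [ã]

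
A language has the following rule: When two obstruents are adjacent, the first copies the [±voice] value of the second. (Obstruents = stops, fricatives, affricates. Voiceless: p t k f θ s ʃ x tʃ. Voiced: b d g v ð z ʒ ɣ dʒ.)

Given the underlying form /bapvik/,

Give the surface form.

[babvik]

/p/ before /v/ (voiced) → [b]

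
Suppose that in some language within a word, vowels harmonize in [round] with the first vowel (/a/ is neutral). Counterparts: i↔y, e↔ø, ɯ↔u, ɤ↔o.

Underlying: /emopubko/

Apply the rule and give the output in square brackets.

[emɤpɯbkɤ]

/o/ harmonizes with /e/ ([-round]) → [ɤ]
/u/ harmonizes with /e/ ([-round]) → [ɯ]
/o/ harmonizes with /e/ ([-round]) → [ɤ]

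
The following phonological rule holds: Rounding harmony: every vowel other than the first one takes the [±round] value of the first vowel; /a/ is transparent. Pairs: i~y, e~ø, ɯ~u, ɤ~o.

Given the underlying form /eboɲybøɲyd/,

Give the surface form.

[ebɤɲibeɲid]

/o/ harmonizes with /e/ ([-round]) → [ɤ]
/y/ harmonizes with /e/ ([-round]) → [i]
/ø/ harmonizes with /e/ ([-round]) → [e]
/y/ harmonizes with /e/ ([-round]) → [i]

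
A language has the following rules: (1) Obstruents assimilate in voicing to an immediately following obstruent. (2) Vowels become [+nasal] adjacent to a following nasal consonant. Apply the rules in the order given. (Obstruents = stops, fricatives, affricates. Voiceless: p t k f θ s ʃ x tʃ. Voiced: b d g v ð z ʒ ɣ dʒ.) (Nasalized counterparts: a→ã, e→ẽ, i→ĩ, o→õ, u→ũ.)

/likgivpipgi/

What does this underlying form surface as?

[liggifpibgi]

Rule 1: /k/ before /g/ (voiced) → [g]
Rule 1: /v/ before /p/ (voiceless) → [f]
Rule 1: /p/ before /g/ (voiced) → [b]
After rule 1: liggifpibgi
Rule 2: no segment meets the rule's conditions; no change.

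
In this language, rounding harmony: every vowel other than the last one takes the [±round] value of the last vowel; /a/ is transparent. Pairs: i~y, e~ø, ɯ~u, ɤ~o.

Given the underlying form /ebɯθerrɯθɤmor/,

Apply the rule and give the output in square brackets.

/e/ harmonizes with /o/ ([+round]) → [ø]
/ɯ/ harmonizes with /o/ ([+round]) → [u]
/e/ harmonizes with /o/ ([+round]) → [ø]
/ɯ/ harmonizes with /o/ ([+round]) → [u]
/ɤ/ harmonizes with /o/ ([+round]) → [o]

[øbuθørruθomor]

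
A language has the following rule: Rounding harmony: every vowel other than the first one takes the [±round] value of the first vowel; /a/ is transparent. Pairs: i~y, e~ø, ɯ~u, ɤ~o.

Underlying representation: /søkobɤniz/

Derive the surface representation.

[søkobonyz]

/ɤ/ harmonizes with /ø/ ([+round]) → [o]
/i/ harmonizes with /ø/ ([+round]) → [y]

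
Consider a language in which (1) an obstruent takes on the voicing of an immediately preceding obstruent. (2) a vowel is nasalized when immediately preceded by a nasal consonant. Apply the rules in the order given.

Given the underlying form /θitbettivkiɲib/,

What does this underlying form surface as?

[θitpettivgiɲĩb]

Rule 1: /b/ after /t/ (voiceless) → [p]
Rule 1: /k/ after /v/ (voiced) → [g]
After rule 1: θitpettivgiɲib
Rule 2: /i/ after nasal /ɲ/ → [ĩ]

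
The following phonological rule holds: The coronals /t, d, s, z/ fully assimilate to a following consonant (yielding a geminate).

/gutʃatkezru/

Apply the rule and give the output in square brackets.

[gutʃakkerru]

/t/ before /k/ → [k] (total assimilation)
/z/ before /r/ → [r] (total assimilation)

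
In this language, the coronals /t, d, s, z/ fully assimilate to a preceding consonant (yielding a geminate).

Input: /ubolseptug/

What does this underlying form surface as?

[ubolleppug]

/s/ after /l/ → [l] (total assimilation)
/t/ after /p/ → [p] (total assimilation)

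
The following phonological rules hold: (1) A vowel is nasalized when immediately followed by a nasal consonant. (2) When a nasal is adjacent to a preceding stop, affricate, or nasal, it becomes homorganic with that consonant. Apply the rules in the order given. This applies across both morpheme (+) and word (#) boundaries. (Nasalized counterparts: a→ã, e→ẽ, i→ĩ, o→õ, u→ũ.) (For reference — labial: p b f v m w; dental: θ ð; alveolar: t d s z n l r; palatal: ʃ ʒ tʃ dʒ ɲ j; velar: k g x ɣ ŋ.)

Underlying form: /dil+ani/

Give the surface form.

Rule 1: /a/ before nasal /n/ → [ã]
After rule 1: dil+ãni
Rule 2: no segment meets the rule's conditions; no change.

[dil+ãni]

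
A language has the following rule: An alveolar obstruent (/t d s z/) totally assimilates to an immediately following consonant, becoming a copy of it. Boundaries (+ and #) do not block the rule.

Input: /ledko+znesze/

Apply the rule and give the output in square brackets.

[lekko+nnezze]

/d/ before /k/ → [k] (total assimilation)
/z/ before /n/ → [n] (total assimilation)
/s/ before /z/ → [z] (total assimilation)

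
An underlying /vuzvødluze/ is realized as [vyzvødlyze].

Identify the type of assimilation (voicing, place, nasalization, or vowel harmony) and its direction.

vowel harmony, regressive

/u/→[y] /u/→[y].
Vowels agree with the last vowel, so the harmony is regressive.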